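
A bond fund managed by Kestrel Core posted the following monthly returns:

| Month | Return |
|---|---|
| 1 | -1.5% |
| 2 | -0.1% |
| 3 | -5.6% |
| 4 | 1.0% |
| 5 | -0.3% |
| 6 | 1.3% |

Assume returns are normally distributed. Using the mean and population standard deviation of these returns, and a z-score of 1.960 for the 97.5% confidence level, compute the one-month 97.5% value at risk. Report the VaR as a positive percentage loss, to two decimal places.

5.39

Mean return μ = -5.20 / 6 = -0.8667%
Σ(r − μ)² = (-1.5 − (-0.8667))² + (-0.1 − (-0.8667))² + … = 31.8933
σ = √[31.8933 / 6] = 2.3055%
VaR = −(μ − z·σ) = −(-0.8667 − 1.960 × 2.3055) = −(-5.3855) = 5.3855%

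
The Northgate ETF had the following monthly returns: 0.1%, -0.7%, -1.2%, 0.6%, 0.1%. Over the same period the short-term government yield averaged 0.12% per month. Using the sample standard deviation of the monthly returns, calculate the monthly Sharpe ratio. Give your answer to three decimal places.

-0.473

r̄ = (0.1 − 0.7 − 1.2 + 0.6 + 0.1) / 5 = -1.10 / 5 = -0.2200%
Sample std dev = √[2.0680 / 4] = 0.7190%
Sharpe = (r̄ − rf) / σ = (-0.2200 − 0.12) / 0.7190 = -0.3400 / 0.7190 = -0.4729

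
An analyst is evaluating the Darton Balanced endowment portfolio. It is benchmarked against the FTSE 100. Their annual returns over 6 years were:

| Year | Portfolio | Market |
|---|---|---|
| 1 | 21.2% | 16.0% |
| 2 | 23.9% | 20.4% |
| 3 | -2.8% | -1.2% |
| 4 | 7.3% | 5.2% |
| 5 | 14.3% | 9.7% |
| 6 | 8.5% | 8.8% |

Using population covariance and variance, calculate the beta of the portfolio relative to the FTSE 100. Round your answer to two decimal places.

r̄p = 12.0667%,  r̄m = 9.8167%
Cov = Σ(rp − r̄p)(rm − r̄m) / 6 = 61.8106
Var(rm) = Σ(rm − r̄m)² / 6 = 48.9947
β = Cov / Var = 61.8106 / 48.9947 = 1.2616

1.26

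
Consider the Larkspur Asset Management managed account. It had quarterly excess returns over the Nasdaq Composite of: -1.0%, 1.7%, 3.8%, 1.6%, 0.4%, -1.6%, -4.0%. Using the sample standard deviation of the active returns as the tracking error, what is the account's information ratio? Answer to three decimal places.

0.050

r̄ = (-1 + 1.7 + 3.8 + 1.6 + 0.4 − 1.6 − 4) / 7 = 0.90 / 7 = 0.1286%
Sample σ = √[Σ(r − r̄)² / 6] = √[39.4943 / 6] = √6.5824 = 2.5656%
IR = r̄ / tracking error = 0.1286 / 2.5656 = 0.0501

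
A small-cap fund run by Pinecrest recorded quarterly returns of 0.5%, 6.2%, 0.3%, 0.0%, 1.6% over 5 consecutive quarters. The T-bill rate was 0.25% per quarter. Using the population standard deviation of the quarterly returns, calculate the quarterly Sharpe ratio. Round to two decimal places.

Mean return μ = 8.60 / 5 = 1.7200%
Σ(r − μ)² = 26.5480; population σ = √(26.5480/5) = 2.3043%
Sharpe = (μ − rf) / σ = (1.7200 − 0.25) / 2.3043 = 1.4700 / 2.3043 = 0.6379

0.64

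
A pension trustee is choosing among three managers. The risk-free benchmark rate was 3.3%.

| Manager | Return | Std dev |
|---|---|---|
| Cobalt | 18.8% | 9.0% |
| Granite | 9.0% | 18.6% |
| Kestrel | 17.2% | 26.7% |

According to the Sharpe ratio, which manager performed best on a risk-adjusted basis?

Cobalt: Sharpe ratio = (18.8% − 3.3%) / 9.0% = 1.722
Granite: Sharpe ratio = (9.0% − 3.3%) / 18.6% = 0.306
Kestrel: Sharpe ratio = (17.2% − 3.3%) / 26.7% = 0.521
Highest: Cobalt (1.722).

Cobalt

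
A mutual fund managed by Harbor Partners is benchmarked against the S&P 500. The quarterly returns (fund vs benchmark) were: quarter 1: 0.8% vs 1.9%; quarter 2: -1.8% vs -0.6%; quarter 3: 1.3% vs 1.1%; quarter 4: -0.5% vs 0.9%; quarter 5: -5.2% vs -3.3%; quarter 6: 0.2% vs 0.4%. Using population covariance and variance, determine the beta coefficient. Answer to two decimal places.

r̄p = -0.8667%,  r̄m = 0.0667%
Cov = Σ(rp − r̄p)(rm − r̄m) / 6 = 3.5278
Var(rm) = Σ(rm − r̄m)² / 6 = 2.8356
β = Cov / Var = 3.5278 / 2.8356 = 1.2441

1.24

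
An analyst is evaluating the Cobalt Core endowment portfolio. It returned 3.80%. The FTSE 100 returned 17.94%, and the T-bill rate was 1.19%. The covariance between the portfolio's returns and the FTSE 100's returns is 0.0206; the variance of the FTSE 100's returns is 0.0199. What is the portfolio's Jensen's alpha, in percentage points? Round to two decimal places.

-14.73

β = Cov / Var = 0.0206 / 0.0199 = 1.0352
E[R] = Rf + β(Rm − Rf) = 1.19% + 1.0352 × (17.94% − 1.19%) = 18.5296%
α = Rp − E[R] = 3.80% − 18.5296% = -14.7296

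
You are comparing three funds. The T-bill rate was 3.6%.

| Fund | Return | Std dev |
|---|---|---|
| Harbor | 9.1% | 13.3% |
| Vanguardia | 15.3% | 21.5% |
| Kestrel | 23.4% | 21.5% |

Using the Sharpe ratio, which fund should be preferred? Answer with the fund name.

Kestrel

Harbor: Sharpe ratio = (9.1% − 3.6%) / 13.3% = 0.414
Vanguardia: Sharpe ratio = (15.3% − 3.6%) / 21.5% = 0.544
Kestrel: Sharpe ratio = (23.4% − 3.6%) / 21.5% = 0.921
Highest: Kestrel (0.921).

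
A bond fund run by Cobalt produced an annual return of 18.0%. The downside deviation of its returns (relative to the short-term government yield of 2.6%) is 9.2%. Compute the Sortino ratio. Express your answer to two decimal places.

1.67

Sortino = (Rp − Rf) / σd = (18.0% − 2.6%) / 9.2% = 15.40% / 9.2% = 1.6739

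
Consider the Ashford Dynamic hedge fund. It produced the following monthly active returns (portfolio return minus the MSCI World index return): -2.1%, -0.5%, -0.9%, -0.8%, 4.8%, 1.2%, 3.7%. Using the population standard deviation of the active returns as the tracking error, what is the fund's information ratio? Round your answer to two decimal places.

r̄ = (-2.1 − 0.5 − 0.9 − 0.8 + 4.8 + 1.2 + 3.7) / 7 = 5.40 / 7 = 0.7714%
Population std dev = √[40.1143 / 7] = 2.3939%
IR = r̄ / tracking error = 0.7714 / 2.3939 = 0.3222

0.32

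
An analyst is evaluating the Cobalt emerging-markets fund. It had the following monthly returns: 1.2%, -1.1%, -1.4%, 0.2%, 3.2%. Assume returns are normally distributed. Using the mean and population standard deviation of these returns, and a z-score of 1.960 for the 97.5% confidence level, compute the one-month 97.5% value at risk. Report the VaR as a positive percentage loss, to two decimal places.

Mean return r̄ = 2.10 / 5 = 0.4200%
Population std dev = √[14.0080 / 5] = 1.6738%
VaR = −(r̄ − z·σ) = −(0.4200 − 1.960 × 1.6738) = −(-2.8606) = 2.8606%

2.86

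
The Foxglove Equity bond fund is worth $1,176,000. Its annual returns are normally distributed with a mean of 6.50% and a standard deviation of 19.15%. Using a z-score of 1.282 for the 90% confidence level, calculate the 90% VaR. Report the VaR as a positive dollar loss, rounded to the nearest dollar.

Return at the 90% tail: μ − z·σ = 6.50% − 1.282 × 19.15% = 6.5 − 24.5503 = -18.0503%
VaR = −(-18.0503%) × $1,176,000 = 18.0503% × $1,176,000 = $212,272

$212,272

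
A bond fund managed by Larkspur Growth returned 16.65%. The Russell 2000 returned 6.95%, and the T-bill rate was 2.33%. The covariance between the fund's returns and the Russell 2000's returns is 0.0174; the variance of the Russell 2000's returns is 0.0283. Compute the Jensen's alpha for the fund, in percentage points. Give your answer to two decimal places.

β = Cov / Var = 0.0174 / 0.0283 = 0.6148
E[R] = Rf + β(Rm − Rf) = 2.33% + 0.6148 × (6.95% − 2.33%) = 5.1704%
α = Rp − E[R] = 16.65% − 5.1704% = 11.4796

11.48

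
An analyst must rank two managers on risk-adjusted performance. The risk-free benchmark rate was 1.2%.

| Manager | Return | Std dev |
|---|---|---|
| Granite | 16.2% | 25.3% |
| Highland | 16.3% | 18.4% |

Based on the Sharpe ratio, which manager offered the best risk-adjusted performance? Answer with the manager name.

Granite: Sharpe ratio = (16.2% − 1.2%) / 25.3% = 0.593
Highland: Sharpe ratio = (16.3% − 1.2%) / 18.4% = 0.821
Highest: Highland (0.821).

Highland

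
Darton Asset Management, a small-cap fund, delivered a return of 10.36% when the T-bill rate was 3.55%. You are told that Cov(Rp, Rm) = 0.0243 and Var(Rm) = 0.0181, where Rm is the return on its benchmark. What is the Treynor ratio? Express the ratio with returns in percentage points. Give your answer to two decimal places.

β = Cov / Var = 0.0243 / 0.0181 = 1.3425
Treynor = (Rp − Rf) / β = (10.36% − 3.55%) / 1.3425 = 6.81 / 1.3425 = 5.0726

5.07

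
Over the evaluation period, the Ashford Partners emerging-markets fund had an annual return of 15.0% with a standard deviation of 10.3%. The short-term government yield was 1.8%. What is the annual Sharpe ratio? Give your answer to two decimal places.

Sharpe = (Rp − Rf) / σp = (15.0% − 1.8%) / 10.3% = 13.20% / 10.3% = 1.2816

1.28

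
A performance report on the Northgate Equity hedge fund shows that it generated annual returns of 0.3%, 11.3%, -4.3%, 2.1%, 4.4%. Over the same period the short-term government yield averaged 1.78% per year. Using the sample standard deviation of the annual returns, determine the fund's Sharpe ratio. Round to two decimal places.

0.17

μ = (0.3 + 11.3 − 4.3 + 2.1 + 4.4) / 5 = 2.7600%
Σ(r − μ)² = (0.3 − 2.7600)² + (11.3 − 2.7600)² + (-4.3 − 2.7600)² + … = 131.9520
sample σ = √(131.9520 / 4) = √32.9880 = 5.7435%
Sharpe = (μ − rf) / σ = (2.7600 − 1.78) / 5.7435 = 0.9800 / 5.7435 = 0.1706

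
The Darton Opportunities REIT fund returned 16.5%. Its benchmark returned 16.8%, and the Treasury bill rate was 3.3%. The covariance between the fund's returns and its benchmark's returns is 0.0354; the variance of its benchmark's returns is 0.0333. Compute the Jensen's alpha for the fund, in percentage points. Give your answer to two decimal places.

β = Cov / Var = 0.0354 / 0.0333 = 1.0631
E[R] = Rf + β(Rm − Rf) = 3.3% + 1.0631 × (16.8% − 3.3%) = 17.6519%
α = Rp − E[R] = 16.5% − 17.6519% = -1.1519

-1.15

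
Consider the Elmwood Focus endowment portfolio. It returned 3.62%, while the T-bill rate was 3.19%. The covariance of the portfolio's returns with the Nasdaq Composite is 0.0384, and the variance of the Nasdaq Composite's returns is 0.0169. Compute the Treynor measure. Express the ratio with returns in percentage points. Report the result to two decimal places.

β = Cov / Var = 0.0384 / 0.0169 = 2.2722
Treynor = (Rp − Rf) / β = (3.62% − 3.19%) / 2.2722 = 0.43 / 2.2722 = 0.1892

0.19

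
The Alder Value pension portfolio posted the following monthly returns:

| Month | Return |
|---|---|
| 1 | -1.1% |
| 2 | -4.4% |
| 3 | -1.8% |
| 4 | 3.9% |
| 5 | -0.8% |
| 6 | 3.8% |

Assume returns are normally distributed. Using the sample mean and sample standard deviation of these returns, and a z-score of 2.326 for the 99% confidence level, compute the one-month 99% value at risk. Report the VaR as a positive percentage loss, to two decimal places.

Mean return μ = -0.40 / 6 = -0.0667%
Sample std dev = √[54.0733 / 5] = 3.2886%
VaR = −(μ − z·σ) = −(-0.0667 − 2.326 × 3.2886) = −(-7.7160) = 7.7160%

7.72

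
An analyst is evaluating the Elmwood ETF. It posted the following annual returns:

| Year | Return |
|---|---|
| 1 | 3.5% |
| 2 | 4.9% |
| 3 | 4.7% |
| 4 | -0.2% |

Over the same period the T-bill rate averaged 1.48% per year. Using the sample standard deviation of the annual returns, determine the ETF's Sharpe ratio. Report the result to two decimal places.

μ = (3.5 + 4.9 + 4.7 − 0.2) / 4 = 12.90 / 4 = 3.2250%
Sample σ = √[Σ(r − μ)² / 3] = √[16.7875 / 3] = √5.5958 = 2.3655%
Sharpe = (μ − rf) / σ = (3.2250 − 1.48) / 2.3655 = 1.7450 / 2.3655 = 0.7377

0.74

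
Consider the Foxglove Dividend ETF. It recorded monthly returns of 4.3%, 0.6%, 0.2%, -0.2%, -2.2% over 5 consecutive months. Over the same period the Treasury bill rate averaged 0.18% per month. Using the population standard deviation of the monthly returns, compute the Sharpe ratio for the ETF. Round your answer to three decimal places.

0.170

Mean return μ = 2.70 / 5 = 0.5400%
Σ(r − μ)² = (4.3 − 0.5400)² + (0.6 − 0.5400)² + (0.2 − 0.5400)² + … = 22.3120
σ = √[22.3120 / 5] = 2.1124%
Sharpe = (μ − rf) / σ = (0.5400 − 0.18) / 2.1124 = 0.3600 / 2.1124 = 0.1704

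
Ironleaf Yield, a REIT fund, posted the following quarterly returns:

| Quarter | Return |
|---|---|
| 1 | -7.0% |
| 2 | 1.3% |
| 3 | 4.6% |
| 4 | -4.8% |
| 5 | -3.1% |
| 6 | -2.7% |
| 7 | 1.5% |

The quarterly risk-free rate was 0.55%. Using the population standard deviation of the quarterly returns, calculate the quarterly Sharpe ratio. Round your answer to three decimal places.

-0.533

Mean return μ = -10.20 / 7 = -1.4571%
Σ(r − μ)² = (-7 − (-1.4571))² + (1.3 − (-1.4571))² + (4.6 − (-1.4571))² + … = 99.1771
population σ = √(99.1771 / 7) = √14.1682 = 3.7641%
Sharpe = (μ − rf) / σ = (-1.4571 − 0.55) / 3.7641 = -2.0071 / 3.7641 = -0.5332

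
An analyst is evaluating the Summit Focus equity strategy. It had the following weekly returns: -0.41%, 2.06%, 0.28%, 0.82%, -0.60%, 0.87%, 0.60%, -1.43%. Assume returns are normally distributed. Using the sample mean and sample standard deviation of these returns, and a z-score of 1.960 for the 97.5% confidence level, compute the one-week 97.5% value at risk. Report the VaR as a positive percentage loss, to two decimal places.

r̄ = (-0.41 + 2.06 + 0.28 + 0.82 − 0.6 + 0.87 + 0.6 − 1.43) / 8 = 2.190 / 8 = 0.2738%
Sample σ = √[Σ(r − r̄)² / 7] = √[8.0848 / 7] = √1.1550 = 1.0747%
VaR = −(r̄ − z·σ) = −(0.2738 − 1.960 × 1.0747) = −(-1.8326) = 1.8326%

1.83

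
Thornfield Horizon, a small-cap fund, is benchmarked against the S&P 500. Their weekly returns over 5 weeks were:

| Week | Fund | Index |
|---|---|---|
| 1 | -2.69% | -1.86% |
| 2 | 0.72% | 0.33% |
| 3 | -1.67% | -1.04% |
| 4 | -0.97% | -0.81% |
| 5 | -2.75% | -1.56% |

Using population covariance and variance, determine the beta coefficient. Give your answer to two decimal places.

1.67

r̄p = -1.4720%,  r̄m = -0.9880%
Cov = Σ(rp − r̄p)(rm − r̄m) / 5 = 0.9564
Var(rm) = Σ(rm − r̄m)² / 5 = 0.5718
β = Cov / Var = 0.9564 / 0.5718 = 1.6726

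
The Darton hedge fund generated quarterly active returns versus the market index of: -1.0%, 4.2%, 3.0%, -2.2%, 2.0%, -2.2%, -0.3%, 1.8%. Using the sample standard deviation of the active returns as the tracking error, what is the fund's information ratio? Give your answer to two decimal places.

0.27

r̄ = (-1 + 4.2 + 3 − 2.2 + 2 − 2.2 − 0.3 + 1.8) / 8 = 0.6625%
Σ(r − r̄)² = 41.1388; sample σ = √(41.1388/7) = 2.4242%
IR = r̄ / tracking error = 0.6625 / 2.4242 = 0.2733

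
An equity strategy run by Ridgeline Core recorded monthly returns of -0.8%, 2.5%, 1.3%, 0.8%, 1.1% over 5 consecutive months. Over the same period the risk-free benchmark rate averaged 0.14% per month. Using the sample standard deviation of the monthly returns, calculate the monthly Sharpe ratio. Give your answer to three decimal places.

0.708

μ = (-0.8 + 2.5 + 1.3 + 0.8 + 1.1) / 5 = 0.9800%
Sample σ = √[Σ(r − μ)² / 4] = √[5.6280 / 4] = √1.4070 = 1.1862%
Sharpe = (μ − rf) / σ = (0.9800 − 0.14) / 1.1862 = 0.8400 / 1.1862 = 0.7081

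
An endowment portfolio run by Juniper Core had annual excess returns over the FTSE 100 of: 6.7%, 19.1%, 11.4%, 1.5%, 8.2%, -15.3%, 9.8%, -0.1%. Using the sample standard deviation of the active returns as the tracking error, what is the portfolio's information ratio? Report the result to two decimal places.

0.51

r̄ = (6.7 + 19.1 + 11.4 + 1.5 + 8.2 − 15.3 + 9.8 − 0.1) / 8 = 5.1625%
Sample std dev = √[726.0788 / 7] = 10.1846%
IR = r̄ / tracking error = 5.1625 / 10.1846 = 0.5069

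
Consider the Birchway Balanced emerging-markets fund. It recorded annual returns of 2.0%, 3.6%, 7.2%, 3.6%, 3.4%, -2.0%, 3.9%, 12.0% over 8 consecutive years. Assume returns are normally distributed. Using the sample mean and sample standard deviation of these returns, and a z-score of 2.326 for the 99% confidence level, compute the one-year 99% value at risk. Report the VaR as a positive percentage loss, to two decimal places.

μ = (2 + 3.6 + 7.2 + 3.6 + 3.4 − 2 + 3.9 + 12) / 8 = 4.2125%
Σ(r − μ)² = (2 − 4.2125)² + (3.6 − 4.2125)² + (7.2 − 4.2125)² + … = 114.5688
σ = √[114.5688 / 7] = 4.0456%
VaR = −(μ − z·σ) = −(4.2125 − 2.326 × 4.0456) = −(-5.1976) = 5.1976%

5.20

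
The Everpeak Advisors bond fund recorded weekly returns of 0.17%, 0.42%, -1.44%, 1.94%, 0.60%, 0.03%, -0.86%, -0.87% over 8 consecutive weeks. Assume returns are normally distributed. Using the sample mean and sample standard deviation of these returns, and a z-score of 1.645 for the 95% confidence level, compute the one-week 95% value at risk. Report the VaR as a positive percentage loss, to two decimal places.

1.75

r̄ = (0.17 + 0.42 − 1.44 + 1.94 + 0.6 + 0.03 − 0.86 − 0.87) / 8 = -0.0013%
Σ(r − r̄)² = (0.17 − (-0.0013))² + (0.42 − (-0.0013))² + (-1.44 − (-0.0013))² + … = 7.8999
sample σ = √(7.8999 / 7) = √1.1286 = 1.0624%
VaR = −(r̄ − z·σ) = −(-0.0013 − 1.645 × 1.0624) = −(-1.7489) = 1.7489%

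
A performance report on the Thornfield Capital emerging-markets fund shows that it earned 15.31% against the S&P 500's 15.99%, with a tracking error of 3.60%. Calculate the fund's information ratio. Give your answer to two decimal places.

IR = (Rp − Rb) / TE = (15.31% − 15.99%) / 3.60% = -0.68% / 3.60% = -0.1889

-0.19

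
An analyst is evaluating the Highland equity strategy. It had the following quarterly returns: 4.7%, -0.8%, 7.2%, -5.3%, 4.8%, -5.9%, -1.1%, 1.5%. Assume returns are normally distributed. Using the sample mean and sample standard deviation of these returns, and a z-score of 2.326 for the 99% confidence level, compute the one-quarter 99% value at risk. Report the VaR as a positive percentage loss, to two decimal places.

10.51

r̄ = (4.7 − 0.8 + 7.2 − 5.3 + 4.8 − 5.9 − 1.1 + 1.5) / 8 = 0.6375%
Σ(r − r̄)² = 160.7188; sample σ = √(160.7188/7) = 4.7916%
VaR = −(r̄ − z·σ) = −(0.6375 − 2.326 × 4.7916) = −(-10.5078) = 10.5078%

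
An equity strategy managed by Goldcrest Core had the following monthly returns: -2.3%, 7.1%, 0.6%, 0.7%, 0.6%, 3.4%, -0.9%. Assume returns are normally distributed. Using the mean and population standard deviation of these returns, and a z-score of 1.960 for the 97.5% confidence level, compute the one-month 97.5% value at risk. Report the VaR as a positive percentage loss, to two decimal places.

r̄ = (-2.3 + 7.1 + 0.6 + 0.7 + 0.6 + 3.4 − 0.9) / 7 = 1.3143%
Σ(r − r̄)² = (-2.3 − 1.3143)² + (7.1 − 1.3143)² + … = 57.1886
population σ = √(57.1886 / 7) = √8.1698 = 2.8583%
VaR = −(r̄ − z·σ) = −(1.3143 − 1.960 × 2.8583) = −(-4.2880) = 4.2880%

4.29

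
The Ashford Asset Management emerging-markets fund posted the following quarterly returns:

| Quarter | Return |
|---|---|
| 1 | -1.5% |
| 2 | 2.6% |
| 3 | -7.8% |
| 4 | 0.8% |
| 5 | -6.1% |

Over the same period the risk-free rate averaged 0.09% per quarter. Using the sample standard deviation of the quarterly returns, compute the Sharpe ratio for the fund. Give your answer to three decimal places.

r̄ = (-1.5 + 2.6 − 7.8 + 0.8 − 6.1) / 5 = -2.4000%
Sample σ = √[Σ(r − r̄)² / 4] = √[78.9000 / 4] = √19.7250 = 4.4413%
Sharpe = (r̄ − rf) / σ = (-2.4000 − 0.09) / 4.4413 = -2.4900 / 4.4413 = -0.5606

-0.561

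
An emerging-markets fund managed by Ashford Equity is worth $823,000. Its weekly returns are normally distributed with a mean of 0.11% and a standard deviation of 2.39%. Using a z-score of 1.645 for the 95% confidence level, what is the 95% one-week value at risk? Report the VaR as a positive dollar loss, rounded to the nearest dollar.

Return at the 95% tail: μ − z·σ = 0.11% − 1.645 × 2.39% = 0.11 − 3.93155 = -3.82155%
VaR = −(-3.82155%) × $823,000 = 3.82155% × $823,000 = $31,451

$31,451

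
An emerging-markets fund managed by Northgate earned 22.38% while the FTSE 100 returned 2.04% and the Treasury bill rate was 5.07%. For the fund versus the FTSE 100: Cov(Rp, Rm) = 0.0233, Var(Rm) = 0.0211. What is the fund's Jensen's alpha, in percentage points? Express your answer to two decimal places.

20.66

β = Cov / Var = 0.0233 / 0.0211 = 1.1043
E[R] = Rf + β(Rm − Rf) = 5.07% + 1.1043 × (2.04% − 5.07%) = 1.7240%
α = Rp − E[R] = 22.38% − 1.7240% = 20.6560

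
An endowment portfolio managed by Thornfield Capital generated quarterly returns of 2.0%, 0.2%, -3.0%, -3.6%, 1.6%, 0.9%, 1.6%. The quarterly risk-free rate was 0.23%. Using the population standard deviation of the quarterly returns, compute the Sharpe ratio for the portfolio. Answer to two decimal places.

Mean return r̄ = -0.30 / 7 = -0.0429%
Σ(r − r̄)² = 31.9171; population σ = √(31.9171/7) = 2.1353%
Sharpe = (r̄ − rf) / σ = (-0.0429 − 0.23) / 2.1353 = -0.2729 / 2.1353 = -0.1278

-0.13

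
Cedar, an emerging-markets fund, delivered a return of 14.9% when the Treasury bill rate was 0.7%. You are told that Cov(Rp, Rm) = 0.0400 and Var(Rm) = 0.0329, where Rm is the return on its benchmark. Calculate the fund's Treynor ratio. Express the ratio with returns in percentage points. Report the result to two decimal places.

11.68

β = Cov / Var = 0.0400 / 0.0329 = 1.2158
Treynor = (Rp − Rf) / β = (14.9% − 0.7%) / 1.2158 = 14.20 / 1.2158 = 11.6796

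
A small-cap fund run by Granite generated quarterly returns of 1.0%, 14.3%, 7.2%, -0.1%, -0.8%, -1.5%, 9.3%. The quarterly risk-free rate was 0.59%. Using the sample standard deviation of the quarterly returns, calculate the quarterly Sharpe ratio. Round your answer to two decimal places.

Mean return μ = 29.40 / 7 = 4.2000%
Sample σ = √[Σ(r − μ)² / 6] = √[223.2400 / 6] = √37.2067 = 6.0997%
Sharpe = (μ − rf) / σ = (4.2000 − 0.59) / 6.0997 = 3.6100 / 6.0997 = 0.5918

0.59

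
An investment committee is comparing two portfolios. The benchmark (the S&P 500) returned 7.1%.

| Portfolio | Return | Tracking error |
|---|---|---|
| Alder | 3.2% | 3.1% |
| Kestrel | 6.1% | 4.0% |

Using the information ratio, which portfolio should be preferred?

Alder: IR = (3.2% − 7.1%) / 3.1% = -1.258
Kestrel: IR = (6.1% − 7.1%) / 4.0% = -0.250
Highest: Kestrel (-0.250).

Kestrel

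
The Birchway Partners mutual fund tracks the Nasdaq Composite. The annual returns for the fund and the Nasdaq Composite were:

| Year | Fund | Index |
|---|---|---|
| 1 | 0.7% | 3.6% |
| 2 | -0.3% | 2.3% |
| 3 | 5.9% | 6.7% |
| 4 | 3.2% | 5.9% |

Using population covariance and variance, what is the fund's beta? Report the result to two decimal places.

1.32

r̄p = 2.3750%,  r̄m = 4.6250%
Cov = Σ(rp − r̄p)(rm − r̄m) / 4 = 4.0756
Var(rm) = Σ(rm − r̄m)² / 4 = 3.0969
β = Cov / Var = 4.0756 / 3.0969 = 1.3160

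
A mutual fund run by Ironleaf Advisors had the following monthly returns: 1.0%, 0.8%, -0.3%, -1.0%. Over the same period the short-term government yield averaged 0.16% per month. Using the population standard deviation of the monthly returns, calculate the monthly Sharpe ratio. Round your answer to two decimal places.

Mean return r̄ = 0.50 / 4 = 0.1250%
Σ(r − r̄)² = 2.6675; population σ = √(2.6675/4) = 0.8166%
Sharpe = (r̄ − rf) / σ = (0.1250 − 0.16) / 0.8166 = -0.0350 / 0.8166 = -0.0429

-0.04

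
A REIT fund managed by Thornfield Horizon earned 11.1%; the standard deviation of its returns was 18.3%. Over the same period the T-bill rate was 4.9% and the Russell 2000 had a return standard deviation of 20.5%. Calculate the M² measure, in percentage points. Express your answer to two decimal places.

11.85

Sharpe = (Rp − Rf) / σp = (11.1% − 4.9%) / 18.3% = 0.3388
M² = Rf + Sharpe × σm = 4.9% + 0.3388 × 20.5% = 11.8454%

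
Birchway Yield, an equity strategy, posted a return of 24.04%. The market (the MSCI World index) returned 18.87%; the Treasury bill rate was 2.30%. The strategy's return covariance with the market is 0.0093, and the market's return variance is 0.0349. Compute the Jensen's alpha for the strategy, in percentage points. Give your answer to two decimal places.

17.32

β = Cov / Var = 0.0093 / 0.0349 = 0.2665
E[R] = Rf + β(Rm − Rf) = 2.30% + 0.2665 × (18.87% − 2.30%) = 6.7159%
α = Rp − E[R] = 24.04% − 6.7159% = 17.3241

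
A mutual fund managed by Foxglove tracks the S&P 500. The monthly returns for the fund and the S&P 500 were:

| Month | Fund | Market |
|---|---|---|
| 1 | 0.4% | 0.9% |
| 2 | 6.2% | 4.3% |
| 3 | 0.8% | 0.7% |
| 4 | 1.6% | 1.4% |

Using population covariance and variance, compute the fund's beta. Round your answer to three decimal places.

r̄p = 2.2500%,  r̄m = 1.8250%
Cov = Σ(rp − r̄p)(rm − r̄m) / 4 = 3.3488
Var(rm) = Σ(rm − r̄m)² / 4 = 2.1069
β = Cov / Var = 3.3488 / 2.1069 = 1.5894

1.589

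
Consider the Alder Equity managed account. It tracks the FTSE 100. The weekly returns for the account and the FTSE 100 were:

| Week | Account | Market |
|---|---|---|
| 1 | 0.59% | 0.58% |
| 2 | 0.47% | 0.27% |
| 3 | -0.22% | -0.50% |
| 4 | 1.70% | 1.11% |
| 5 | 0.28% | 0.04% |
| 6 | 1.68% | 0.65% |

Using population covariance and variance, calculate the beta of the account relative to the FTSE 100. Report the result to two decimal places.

1.27

r̄p = 0.7500%,  r̄m = 0.3583%
Cov = Σ(rp − r̄p)(rm − r̄m) / 6 = 0.3261
Var(rm) = Σ(rm − r̄m)² / 6 = 0.2575
β = Cov / Var = 0.3261 / 0.2575 = 1.2664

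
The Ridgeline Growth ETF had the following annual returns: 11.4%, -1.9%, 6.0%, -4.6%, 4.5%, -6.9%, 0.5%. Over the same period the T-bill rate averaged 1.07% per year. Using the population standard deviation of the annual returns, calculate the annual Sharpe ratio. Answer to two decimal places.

0.04

r̄ = (11.4 − 1.9 + 6 − 4.6 + 4.5 − 6.9 + 0.5) / 7 = 9.00 / 7 = 1.2857%
Population σ = √[Σ(r − r̄)² / 7] = √[247.2686 / 7] = √35.3241 = 5.9434%
Sharpe = (r̄ − rf) / σ = (1.2857 − 1.07) / 5.9434 = 0.2157 / 5.9434 = 0.0363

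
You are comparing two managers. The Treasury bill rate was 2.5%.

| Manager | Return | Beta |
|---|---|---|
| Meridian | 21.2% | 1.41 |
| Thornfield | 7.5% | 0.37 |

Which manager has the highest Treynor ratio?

Thornfield

Meridian: Treynor = (21.2% − 2.5%) / 1.41 = 13.262
Thornfield: Treynor = (7.5% − 2.5%) / 0.37 = 13.514
Highest: Thornfield (13.514).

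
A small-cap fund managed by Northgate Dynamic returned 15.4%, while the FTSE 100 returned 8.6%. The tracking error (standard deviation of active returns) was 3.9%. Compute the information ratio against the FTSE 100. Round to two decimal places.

1.74

IR = (Rp − Rb) / TE = (15.4% − 8.6%) / 3.9% = 6.80% / 3.9% = 1.7436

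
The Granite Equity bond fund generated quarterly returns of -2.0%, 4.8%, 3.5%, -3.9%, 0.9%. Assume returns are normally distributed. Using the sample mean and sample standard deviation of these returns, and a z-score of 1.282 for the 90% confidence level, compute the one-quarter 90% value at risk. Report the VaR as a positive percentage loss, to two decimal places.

4.01

r̄ = (-2 + 4.8 + 3.5 − 3.9 + 0.9) / 5 = 0.6600%
Sample std dev = √[53.1320 / 4] = 3.6446%
VaR = −(r̄ − z·σ) = −(0.6600 − 1.282 × 3.6446) = −(-4.0124) = 4.0124%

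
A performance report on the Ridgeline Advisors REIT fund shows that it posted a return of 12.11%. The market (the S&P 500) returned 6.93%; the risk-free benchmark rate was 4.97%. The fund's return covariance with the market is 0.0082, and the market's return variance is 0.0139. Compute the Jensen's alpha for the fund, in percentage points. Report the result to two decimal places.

β = Cov / Var = 0.0082 / 0.0139 = 0.5899
E[R] = Rf + β(Rm − Rf) = 4.97% + 0.5899 × (6.93% − 4.97%) = 6.1262%
α = Rp − E[R] = 12.11% − 6.1262% = 5.9838

5.98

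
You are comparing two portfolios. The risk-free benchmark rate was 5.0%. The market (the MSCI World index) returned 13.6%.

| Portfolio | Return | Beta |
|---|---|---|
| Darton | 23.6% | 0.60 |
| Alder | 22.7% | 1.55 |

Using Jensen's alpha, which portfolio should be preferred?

Darton

Darton: α = 23.6% − [5.0% + 0.60 × (13.6% − 5.0%)] = 13.440
Alder: α = 22.7% − [5.0% + 1.55 × (13.6% − 5.0%)] = 4.370
Highest: Darton (13.440).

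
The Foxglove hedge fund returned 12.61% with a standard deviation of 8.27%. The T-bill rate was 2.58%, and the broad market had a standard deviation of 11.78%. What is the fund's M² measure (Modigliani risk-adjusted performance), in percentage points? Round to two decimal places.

Sharpe = (Rp − Rf) / σp = (12.61% − 2.58%) / 8.27% = 1.2128
M² = Rf + Sharpe × σm = 2.58% + 1.2128 × 11.78% = 16.8668%

16.87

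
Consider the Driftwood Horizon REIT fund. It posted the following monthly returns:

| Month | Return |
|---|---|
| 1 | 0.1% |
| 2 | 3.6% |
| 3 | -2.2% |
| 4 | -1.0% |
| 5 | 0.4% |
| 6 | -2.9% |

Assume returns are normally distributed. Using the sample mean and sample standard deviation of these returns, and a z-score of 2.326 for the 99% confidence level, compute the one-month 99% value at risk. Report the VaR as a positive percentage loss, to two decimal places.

r̄ = (0.1 + 3.6 − 2.2 − 1 + 0.4 − 2.9) / 6 = -0.3333%
Σ(r − r̄)² = (0.1 − (-0.3333))² + (3.6 − (-0.3333))² + … = 26.7133
σ = √[26.7133 / 5] = 2.3114%
VaR = −(r̄ − z·σ) = −(-0.3333 − 2.326 × 2.3114) = −(-5.7096) = 5.7096%

5.71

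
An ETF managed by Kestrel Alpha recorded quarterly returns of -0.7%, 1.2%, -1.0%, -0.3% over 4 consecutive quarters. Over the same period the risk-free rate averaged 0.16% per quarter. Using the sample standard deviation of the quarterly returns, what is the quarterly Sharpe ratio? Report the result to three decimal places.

-0.369

Mean return μ = -0.80 / 4 = -0.2000%
Σ(r − μ)² = 2.8600; sample σ = √(2.8600/3) = 0.9764%
Sharpe = (μ − rf) / σ = (-0.2000 − 0.16) / 0.9764 = -0.3600 / 0.9764 = -0.3687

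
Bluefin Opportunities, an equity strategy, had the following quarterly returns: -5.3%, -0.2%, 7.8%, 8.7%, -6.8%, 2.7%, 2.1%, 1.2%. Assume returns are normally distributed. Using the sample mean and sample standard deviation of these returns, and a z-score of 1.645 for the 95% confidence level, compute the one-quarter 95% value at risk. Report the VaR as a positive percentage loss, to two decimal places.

r̄ = (-5.3 − 0.2 + 7.8 + 8.7 − 6.8 + 2.7 + 2.1 + 1.2) / 8 = 10.20 / 8 = 1.2750%
Sample std dev = √[211.0350 / 7] = 5.4907%
VaR = −(r̄ − z·σ) = −(1.2750 − 1.645 × 5.4907) = −(-7.7572) = 7.7572%

7.76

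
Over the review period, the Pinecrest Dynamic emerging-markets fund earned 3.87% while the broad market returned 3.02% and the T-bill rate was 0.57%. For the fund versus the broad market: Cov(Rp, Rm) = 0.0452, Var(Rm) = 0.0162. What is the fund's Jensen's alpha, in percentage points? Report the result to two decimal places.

β = Cov / Var = 0.0452 / 0.0162 = 2.7901
E[R] = Rf + β(Rm − Rf) = 0.57% + 2.7901 × (3.02% − 0.57%) = 7.4057%
α = Rp − E[R] = 3.87% − 7.4057% = -3.5357

-3.54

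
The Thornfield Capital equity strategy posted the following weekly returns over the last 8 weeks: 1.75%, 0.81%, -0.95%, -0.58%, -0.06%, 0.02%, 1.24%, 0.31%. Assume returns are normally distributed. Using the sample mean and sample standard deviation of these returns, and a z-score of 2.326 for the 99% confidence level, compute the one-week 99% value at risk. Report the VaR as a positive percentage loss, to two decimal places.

r̄ = (1.75 + 0.81 − 0.95 − 0.58 − 0.06 + 0.02 + 1.24 + 0.31) / 8 = 0.3175%
Σ(r − r̄)² = (1.75 − 0.3175)² + (0.81 − 0.3175)² + … = 5.7888
σ = √[5.7888 / 7] = 0.9094%
VaR = −(r̄ − z·σ) = −(0.3175 − 2.326 × 0.9094) = −(-1.7978) = 1.7978%

1.80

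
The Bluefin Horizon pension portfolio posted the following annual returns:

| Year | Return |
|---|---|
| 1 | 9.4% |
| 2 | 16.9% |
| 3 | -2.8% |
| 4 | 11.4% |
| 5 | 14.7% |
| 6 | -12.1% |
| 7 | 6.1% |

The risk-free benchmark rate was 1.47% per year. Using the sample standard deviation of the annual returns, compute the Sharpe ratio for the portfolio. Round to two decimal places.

0.46

μ = (9.4 + 16.9 − 2.8 + 11.4 + 14.7 − 12.1 + 6.1) / 7 = 43.60 / 7 = 6.2286%
Sample σ = √[Σ(r − μ)² / 6] = √[639.9143 / 6] = √106.6524 = 10.3273%
Sharpe = (μ − rf) / σ = (6.2286 − 1.47) / 10.3273 = 4.7586 / 10.3273 = 0.4608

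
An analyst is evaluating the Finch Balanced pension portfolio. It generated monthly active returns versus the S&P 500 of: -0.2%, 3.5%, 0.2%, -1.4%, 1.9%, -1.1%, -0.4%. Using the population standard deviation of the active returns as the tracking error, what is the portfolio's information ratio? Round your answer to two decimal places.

0.22

r̄ = (-0.2 + 3.5 + 0.2 − 1.4 + 1.9 − 1.1 − 0.4) / 7 = 0.3571%
Σ(r − r̄)² = (-0.2 − 0.3571)² + (3.5 − 0.3571)² + (0.2 − 0.3571)² + … = 18.3771
σ = √[18.3771 / 7] = 1.6203%
IR = r̄ / tracking error = 0.3571 / 1.6203 = 0.2204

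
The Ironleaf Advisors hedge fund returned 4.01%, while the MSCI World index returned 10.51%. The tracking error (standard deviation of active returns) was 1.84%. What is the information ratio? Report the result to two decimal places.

-3.53

IR = (Rp − Rb) / TE = (4.01% − 10.51%) / 1.84% = -6.50% / 1.84% = -3.5326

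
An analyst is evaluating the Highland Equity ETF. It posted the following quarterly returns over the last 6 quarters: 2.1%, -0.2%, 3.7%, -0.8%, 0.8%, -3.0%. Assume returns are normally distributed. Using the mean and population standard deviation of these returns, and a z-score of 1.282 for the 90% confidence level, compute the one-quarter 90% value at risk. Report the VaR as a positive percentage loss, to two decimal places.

r̄ = (2.1 − 0.2 + 3.7 − 0.8 + 0.8 − 3) / 6 = 2.60 / 6 = 0.4333%
Σ(r − r̄)² = (2.1 − 0.4333)² + (-0.2 − 0.4333)² + … = 27.2933
σ = √[27.2933 / 6] = 2.1328%
VaR = −(r̄ − z·σ) = −(0.4333 − 1.282 × 2.1328) = −(-2.3009) = 2.3009%

2.30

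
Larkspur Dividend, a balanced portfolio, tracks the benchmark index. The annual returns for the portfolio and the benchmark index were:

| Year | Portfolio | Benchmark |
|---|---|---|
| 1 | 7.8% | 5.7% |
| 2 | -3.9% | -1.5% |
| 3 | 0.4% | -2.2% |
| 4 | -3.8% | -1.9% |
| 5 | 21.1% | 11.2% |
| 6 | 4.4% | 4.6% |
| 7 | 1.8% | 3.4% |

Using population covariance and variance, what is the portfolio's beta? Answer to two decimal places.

r̄p = 3.9714%,  r̄m = 2.7571%
Cov = Σ(rp − r̄p)(rm − r̄m) / 7 = 34.6688
Var(rm) = Σ(rm − r̄m)² / 7 = 21.1624
β = Cov / Var = 34.6688 / 21.1624 = 1.6382

1.64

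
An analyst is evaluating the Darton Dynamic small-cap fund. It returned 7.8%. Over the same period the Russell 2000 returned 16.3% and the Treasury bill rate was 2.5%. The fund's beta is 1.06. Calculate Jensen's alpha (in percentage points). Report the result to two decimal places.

CAPM expected return = Rf + β(Rm − Rf) = 2.5% + 1.06 × (16.3% − 2.5%) = 2.5 + 1.06 × 13.80 = 17.1280%
Jensen's α = Rp − E[R] = 7.8% − 17.1280% = -9.3280

-9.33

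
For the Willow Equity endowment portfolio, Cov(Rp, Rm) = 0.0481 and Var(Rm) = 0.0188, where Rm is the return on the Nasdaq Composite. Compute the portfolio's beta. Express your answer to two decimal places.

β = Cov(Rp, Rm) / Var(Rm) = 0.0481 / 0.0188 = 2.5585

2.56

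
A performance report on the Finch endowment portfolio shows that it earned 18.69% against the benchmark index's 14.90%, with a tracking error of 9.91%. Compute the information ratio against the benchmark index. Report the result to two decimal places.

IR = (Rp − Rb) / TE = (18.69% − 14.90%) / 9.91% = 3.79% / 9.91% = 0.3824

0.38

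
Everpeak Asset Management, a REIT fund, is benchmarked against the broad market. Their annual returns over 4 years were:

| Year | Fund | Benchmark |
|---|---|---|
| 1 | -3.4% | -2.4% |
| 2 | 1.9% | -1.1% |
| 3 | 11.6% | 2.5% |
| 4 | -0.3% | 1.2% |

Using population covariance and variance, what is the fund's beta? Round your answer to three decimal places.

2.336

r̄p = 2.4500%,  r̄m = 0.0500%
Cov = Σ(rp − r̄p)(rm − r̄m) / 4 = 8.5550
Var(rm) = Σ(rm − r̄m)² / 4 = 3.6625
β = Cov / Var = 8.5550 / 3.6625 = 2.3358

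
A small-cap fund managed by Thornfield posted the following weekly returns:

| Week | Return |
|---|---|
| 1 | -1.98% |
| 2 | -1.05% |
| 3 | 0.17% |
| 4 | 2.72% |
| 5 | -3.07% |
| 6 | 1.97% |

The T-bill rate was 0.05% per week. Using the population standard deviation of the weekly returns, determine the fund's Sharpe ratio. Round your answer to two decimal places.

-0.12

r̄ = (-1.98 − 1.05 + 0.17 + 2.72 − 3.07 + 1.97) / 6 = -1.240 / 6 = -0.2067%
Population σ = √[Σ(r − r̄)² / 6] = √[25.4997 / 6] = √4.2500 = 2.0616%
Sharpe = (r̄ − rf) / σ = (-0.2067 − 0.05) / 2.0616 = -0.2567 / 2.0616 = -0.1245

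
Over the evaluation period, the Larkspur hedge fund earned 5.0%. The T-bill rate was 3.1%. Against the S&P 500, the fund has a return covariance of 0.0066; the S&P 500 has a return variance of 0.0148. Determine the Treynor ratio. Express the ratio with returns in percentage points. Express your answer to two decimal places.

4.26

β = Cov / Var = 0.0066 / 0.0148 = 0.4459
Treynor = (Rp − Rf) / β = (5.0% − 3.1%) / 0.4459 = 1.90 / 0.4459 = 4.2610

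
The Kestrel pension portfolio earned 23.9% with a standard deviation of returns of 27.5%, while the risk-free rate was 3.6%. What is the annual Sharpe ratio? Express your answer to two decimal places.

Sharpe = (Rp − Rf) / σp = (23.9% − 3.6%) / 27.5% = 20.30% / 27.5% = 0.7382

0.74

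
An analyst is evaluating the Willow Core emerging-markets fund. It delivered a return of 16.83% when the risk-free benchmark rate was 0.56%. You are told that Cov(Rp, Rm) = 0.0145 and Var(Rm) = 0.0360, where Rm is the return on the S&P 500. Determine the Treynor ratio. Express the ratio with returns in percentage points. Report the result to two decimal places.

β = Cov / Var = 0.0145 / 0.0360 = 0.4028
Treynor = (Rp − Rf) / β = (16.83% − 0.56%) / 0.4028 = 16.27 / 0.4028 = 40.3923

40.39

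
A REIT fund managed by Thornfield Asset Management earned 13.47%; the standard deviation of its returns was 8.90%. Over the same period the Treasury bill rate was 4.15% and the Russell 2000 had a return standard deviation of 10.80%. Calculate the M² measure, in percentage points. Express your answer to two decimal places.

Sharpe = (Rp − Rf) / σp = (13.47% − 4.15%) / 8.90% = 1.0472
M² = Rf + Sharpe × σm = 4.15% + 1.0472 × 10.80% = 15.4598%

15.46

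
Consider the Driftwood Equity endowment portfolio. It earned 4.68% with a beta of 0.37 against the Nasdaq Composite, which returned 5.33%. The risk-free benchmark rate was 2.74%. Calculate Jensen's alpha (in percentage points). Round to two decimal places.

0.98

CAPM expected return = Rf + β(Rm − Rf) = 2.74% + 0.37 × (5.33% − 2.74%) = 2.74 + 0.37 × 2.59 = 3.6983%
Jensen's α = Rp − E[R] = 4.68% − 3.6983% = 0.9817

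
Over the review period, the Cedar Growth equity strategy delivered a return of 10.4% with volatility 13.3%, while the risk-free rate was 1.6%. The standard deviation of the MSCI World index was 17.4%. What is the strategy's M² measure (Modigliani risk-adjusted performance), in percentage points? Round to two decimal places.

Sharpe = (Rp − Rf) / σp = (10.4% − 1.6%) / 13.3% = 0.6617
M² = Rf + Sharpe × σm = 1.6% + 0.6617 × 17.4% = 13.1136%

13.11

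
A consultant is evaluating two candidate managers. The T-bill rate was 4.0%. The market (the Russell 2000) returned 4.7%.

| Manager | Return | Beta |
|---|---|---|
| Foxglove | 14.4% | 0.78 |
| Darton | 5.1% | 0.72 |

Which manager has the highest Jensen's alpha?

Foxglove

Foxglove: α = 14.4% − [4.0% + 0.78 × (4.7% − 4.0%)] = 9.854
Darton: α = 5.1% − [4.0% + 0.72 × (4.7% − 4.0%)] = 0.596
Highest: Foxglove (9.854).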